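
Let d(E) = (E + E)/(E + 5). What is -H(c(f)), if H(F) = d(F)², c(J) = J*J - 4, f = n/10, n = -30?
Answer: -1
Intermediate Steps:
f = -3 (f = -30/10 = -30*⅒ = -3)
c(J) = -4 + J² (c(J) = J² - 4 = -4 + J²)
d(E) = 2*E/(5 + E) (d(E) = (2*E)/(5 + E) = 2*E/(5 + E))
H(F) = 4*F²/(5 + F)² (H(F) = (2*F/(5 + F))² = 4*F²/(5 + F)²)
-H(c(f)) = -4*(-4 + (-3)²)²/(5 + (-4 + (-3)²))² = -4*(-4 + 9)²/(5 + (-4 + 9))² = -4*5²/(5 + 5)² = -4*25/10² = -4*25/100 = -1*1 = -1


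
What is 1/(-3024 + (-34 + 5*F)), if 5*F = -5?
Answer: -1/3063 ≈ -0.00032648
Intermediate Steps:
F = -1 (F = (1/5)*(-5) = -1)
1/(-3024 + (-34 + 5*F)) = 1/(-3024 + (-34 + 5*(-1))) = 1/(-3024 + (-34 - 5)) = 1/(-3024 - 39) = 1/(-3063) = -1/3063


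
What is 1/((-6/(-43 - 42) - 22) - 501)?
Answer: -85/44449 ≈ -0.0019123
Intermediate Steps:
1/((-6/(-43 - 42) - 22) - 501) = 1/((-6/(-85) - 22) - 501) = 1/((-6*(-1/85) - 22) - 501) = 1/((6/85 - 22) - 501) = 1/(-1864/85 - 501) = 1/(-44449/85) = -85/44449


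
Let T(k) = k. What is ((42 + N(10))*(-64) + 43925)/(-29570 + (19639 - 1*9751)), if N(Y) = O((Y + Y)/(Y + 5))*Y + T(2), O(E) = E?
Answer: -120767/59046 ≈ -2.0453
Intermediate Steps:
N(Y) = 2 + 2*Y²/(5 + Y) (N(Y) = ((Y + Y)/(Y + 5))*Y + 2 = ((2*Y)/(5 + Y))*Y + 2 = (2*Y/(5 + Y))*Y + 2 = 2*Y²/(5 + Y) + 2 = 2 + 2*Y²/(5 + Y))
((42 + N(10))*(-64) + 43925)/(-29570 + (19639 - 1*9751)) = ((42 + 2*(5 + 10 + 10²)/(5 + 10))*(-64) + 43925)/(-29570 + (19639 - 1*9751)) = ((42 + 2*(5 + 10 + 100)/15)*(-64) + 43925)/(-29570 + (19639 - 9751)) = ((42 + 2*(1/15)*115)*(-64) + 43925)/(-29570 + 9888) = ((42 + 46/3)*(-64) + 43925)/(-19682) = ((172/3)*(-64) + 43925)*(-1/19682) = (-11008/3 + 43925)*(-1/19682) = (120767/3)*(-1/19682) = -120767/59046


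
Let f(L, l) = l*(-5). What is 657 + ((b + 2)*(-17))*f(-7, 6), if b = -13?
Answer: -4953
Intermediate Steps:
f(L, l) = -5*l
657 + ((b + 2)*(-17))*f(-7, 6) = 657 + ((-13 + 2)*(-17))*(-5*6) = 657 - 11*(-17)*(-30) = 657 + 187*(-30) = 657 - 5610 = -4953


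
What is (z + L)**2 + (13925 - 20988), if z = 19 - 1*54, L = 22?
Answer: -6894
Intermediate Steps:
z = -35 (z = 19 - 54 = -35)
(z + L)**2 + (13925 - 20988) = (-35 + 22)**2 + (13925 - 20988) = (-13)**2 - 7063 = 169 - 7063 = -6894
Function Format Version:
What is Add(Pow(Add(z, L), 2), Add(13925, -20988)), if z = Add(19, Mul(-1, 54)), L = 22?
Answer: -6894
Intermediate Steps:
z = -35 (z = Add(19, -54) = -35)
Add(Pow(Add(z, L), 2), Add(13925, -20988)) = Add(Pow(Add(-35, 22), 2), Add(13925, -20988)) = Add(Pow(-13, 2), -7063) = Add(169, -7063) = -6894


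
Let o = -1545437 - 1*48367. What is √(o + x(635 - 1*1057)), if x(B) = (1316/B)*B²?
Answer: 1466*I ≈ 1466.0*I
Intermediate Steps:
o = -1593804 (o = -1545437 - 48367 = -1593804)
x(B) = 1316*B
√(o + x(635 - 1*1057)) = √(-1593804 + 1316*(635 - 1*1057)) = √(-1593804 + 1316*(635 - 1057)) = √(-1593804 + 1316*(-422)) = √(-1593804 - 555352) = √(-2149156) = 1466*I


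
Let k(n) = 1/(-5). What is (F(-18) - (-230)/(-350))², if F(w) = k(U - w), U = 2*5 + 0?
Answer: 36/49 ≈ 0.73469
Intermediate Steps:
U = 10 (U = 10 + 0 = 10)
k(n) = -⅕
F(w) = -⅕
(F(-18) - (-230)/(-350))² = (-⅕ - (-230)/(-350))² = (-⅕ - (-230)*(-1)/350)² = (-⅕ - 1*23/35)² = (-⅕ - 23/35)² = (-6/7)² = 36/49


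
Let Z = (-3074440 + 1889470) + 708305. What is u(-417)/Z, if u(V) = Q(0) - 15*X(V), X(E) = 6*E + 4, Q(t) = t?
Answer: -7494/95333 ≈ -0.078609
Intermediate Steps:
Z = -476665 (Z = -1184970 + 708305 = -476665)
X(E) = 4 + 6*E
u(V) = -60 - 90*V (u(V) = 0 - 15*(4 + 6*V) = 0 + (-60 - 90*V) = -60 - 90*V)
u(-417)/Z = (-60 - 90*(-417))/(-476665) = (-60 + 37530)*(-1/476665) = 37470*(-1/476665) = -7494/95333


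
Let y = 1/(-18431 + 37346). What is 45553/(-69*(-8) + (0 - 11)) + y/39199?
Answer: 33775230169546/401123954985 ≈ 84.201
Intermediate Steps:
y = 1/18915 ≈ 5.2868e-5
45553/(-69*(-8) + (0 - 11)) + y/39199 = 45553/(-69*(-8) + (0 - 11)) + (1/18915)/39199 = 45553/(552 - 11) + (1/18915)*(1/39199) = 45553/541 + 1/741449085 = 33775230169546/401123954985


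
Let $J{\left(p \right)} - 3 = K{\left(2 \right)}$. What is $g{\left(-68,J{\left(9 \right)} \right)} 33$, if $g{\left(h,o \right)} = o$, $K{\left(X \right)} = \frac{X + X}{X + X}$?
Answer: $132$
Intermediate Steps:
$K{\left(X \right)} = 1$ ($K{\left(X \right)} = \frac{2 X}{2 X} = 2 X \frac{1}{2 X} = 1$)
$J{\left(p \right)} = 4$ ($J{\left(p \right)} = 3 + 1 = 4$)
$g{\left(-68,J{\left(9 \right)} \right)} 33 = 4 \cdot 33 = 132$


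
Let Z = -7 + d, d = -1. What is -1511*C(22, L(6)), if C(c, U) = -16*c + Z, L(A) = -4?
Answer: 543960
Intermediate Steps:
Z = -8 (Z = -7 - 1 = -8)
C(c, U) = -8 - 16*c (C(c, U) = -16*c - 8 = -8 - 16*c)
-1511*C(22, L(6)) = -1511*(-8 - 16*22) = -1511*(-8 - 352) = -1511*(-360) = 543960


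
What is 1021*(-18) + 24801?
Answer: 6423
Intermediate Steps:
1021*(-18) + 24801 = -18378 + 24801 = 6423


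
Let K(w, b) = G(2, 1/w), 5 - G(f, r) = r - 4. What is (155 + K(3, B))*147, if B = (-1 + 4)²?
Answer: 24059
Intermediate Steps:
G(f, r) = 9 - r (G(f, r) = 5 - (r - 4) = 5 - (-4 + r) = 5 + (4 - r) = 9 - r)
B = 9 (B = 3² = 9)
K(w, b) = 9 - 1/w
(155 + K(3, B))*147 = (155 + (9 - 1/3))*147 = (155 + (9 - 1*⅓))*147 = (155 + (9 - ⅓))*147 = (155 + 26/3)*147 = (491/3)*147 = 24059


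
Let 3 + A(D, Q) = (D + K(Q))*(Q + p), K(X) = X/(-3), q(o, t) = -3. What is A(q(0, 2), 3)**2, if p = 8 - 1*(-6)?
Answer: 5041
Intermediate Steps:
K(X) = -X/3 (K(X) = X*(-1/3) = -X/3)
p = 14 (p = 8 + 6 = 14)
A(D, Q) = -3 + (14 + Q)*(D - Q/3) (A(D, Q) = -3 + (D - Q/3)*(Q + 14) = -3 + (D - Q/3)*(14 + Q) = -3 + (14 + Q)*(D - Q/3))
A(q(0, 2), 3)**2 = (-3 + 14*(-3) - 14/3*3 - 1/3*3**2 - 3*3)**2 = (-3 - 42 - 14 - 1/3*9 - 9)**2 = (-3 - 42 - 14 - 3 - 9)**2 = (-71)**2 = 5041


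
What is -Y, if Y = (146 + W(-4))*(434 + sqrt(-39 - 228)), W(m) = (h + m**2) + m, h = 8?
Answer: -72044 - 166*I*sqrt(267) ≈ -72044.0 - 2712.5*I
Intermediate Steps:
W(m) = 8 + m + m**2 (W(m) = (8 + m**2) + m = 8 + m + m**2)
Y = 72044 + 166*I*sqrt(267) (Y = (146 + (8 - 4 + (-4)**2))*(434 + sqrt(-39 - 228)) = (146 + (8 - 4 + 16))*(434 + sqrt(-267)) = (146 + 20)*(434 + I*sqrt(267)) = 166*(434 + I*sqrt(267)) = 72044 + 166*I*sqrt(267) ≈ 72044.0 + 2712.5*I)
-Y = -(72044 + 166*I*sqrt(267)) = -72044 - 166*I*sqrt(267)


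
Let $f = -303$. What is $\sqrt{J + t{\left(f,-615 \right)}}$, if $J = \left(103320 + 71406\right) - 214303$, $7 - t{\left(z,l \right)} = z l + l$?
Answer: $10 i \sqrt{2253} \approx 474.66 i$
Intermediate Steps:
$t{\left(z,l \right)} = 7 - l - l z$ ($t{\left(z,l \right)} = 7 - \left(z l + l\right) = 7 - \left(l z + l\right) = 7 - \left(l + l z\right) = 7 - l - l z$)
$J = -39577$ ($J = 174726 - 214303 = -39577$)
$\sqrt{J + t{\left(f,-615 \right)}} = \sqrt{-39577 - \left(-622 + 186345\right)} = \sqrt{-39577 + \left(7 + 615 - 186345\right)} = \sqrt{-39577 - 185723} = \sqrt{-225300} = 10 i \sqrt{2253}$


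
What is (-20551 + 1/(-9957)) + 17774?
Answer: -27650590/9957 ≈ -2777.0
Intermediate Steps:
(-20551 + 1/(-9957)) + 17774 = (-20551 - 1/9957) + 17774 = -204626308/9957 + 17774 = -27650590/9957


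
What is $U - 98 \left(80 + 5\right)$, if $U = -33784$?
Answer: $-42114$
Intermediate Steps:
$U - 98 \left(80 + 5\right) = -33784 - 98 \left(80 + 5\right) = -33784 - 8330 = -42114$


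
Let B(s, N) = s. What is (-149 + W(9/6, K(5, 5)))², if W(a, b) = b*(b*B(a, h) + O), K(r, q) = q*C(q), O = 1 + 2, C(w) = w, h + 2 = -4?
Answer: 2982529/4 ≈ 7.4563e+5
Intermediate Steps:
h = -6 (h = -2 - 4 = -6)
O = 3
K(r, q) = q² (K(r, q) = q*q = q²)
W(a, b) = b*(3 + a*b) (W(a, b) = b*(b*a + 3) = b*(a*b + 3) = b*(3 + a*b))
(-149 + W(9/6, K(5, 5)))² = (-149 + 5²*(3 + (9/6)*5²))² = (-149 + 25*(3 + (9*(⅙))*25))² = (-149 + 25*(3 + (3/2)*25))² = (-149 + 25*(3 + 75/2))² = (-149 + 25*(81/2))² = (-149 + 2025/2)² = (1727/2)² = 2982529/4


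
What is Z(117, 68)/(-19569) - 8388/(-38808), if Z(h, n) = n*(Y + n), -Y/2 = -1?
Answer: -51973/1917762 ≈ -0.027101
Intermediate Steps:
Y = 2 (Y = -2*(-1) = 2)
Z(h, n) = n*(2 + n)
Z(117, 68)/(-19569) - 8388/(-38808) = (68*(2 + 68))/(-19569) - 8388/(-38808) = (68*70)*(-1/19569) - 8388*(-1/38808) = 4760*(-1/19569) + 233/1078 = -4760/19569 + 233/1078 = -51973/1917762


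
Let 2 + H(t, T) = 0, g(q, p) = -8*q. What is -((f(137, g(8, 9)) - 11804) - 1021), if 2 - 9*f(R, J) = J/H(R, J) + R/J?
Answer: 7388983/576 ≈ 12828.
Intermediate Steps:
H(t, T) = -2 (H(t, T) = -2 + 0 = -2)
f(R, J) = 2/9 + J/18 - R/(9*J) (f(R, J) = 2/9 - (J/(-2) + R/J)/9 = 2/9 - (J*(-½) + R/J)/9 = 2/9 - (-J/2 + R/J)/9 = 2/9 + (J/18 - R/(9*J)) = 2/9 + J/18 - R/(9*J))
-((f(137, g(8, 9)) - 11804) - 1021) = -(((-2*137 + (-8*8)*(4 - 8*8))/(18*((-8*8))) - 11804) - 1021) = -(((1/18)*(-274 - 64*(4 - 64))/(-64) - 11804) - 1021) = -(((1/18)*(-1/64)*(-274 - 64*(-60)) - 11804) - 1021) = -(((1/18)*(-1/64)*(-274 + 3840) - 11804) - 1021) = -(((1/18)*(-1/64)*3566 - 11804) - 1021) = -((-1783/576 - 11804) - 1021) = -(-6800887/576 - 1021) = -1*(-7388983/576) = 7388983/576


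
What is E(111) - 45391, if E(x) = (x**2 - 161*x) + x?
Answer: -50830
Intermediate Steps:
E(x) = x**2 - 160*x
E(111) - 45391 = 111*(-160 + 111) - 45391 = 111*(-49) - 45391 = -5439 - 45391 = -50830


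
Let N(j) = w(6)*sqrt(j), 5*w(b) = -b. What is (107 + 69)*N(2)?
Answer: -1056*sqrt(2)/5 ≈ -298.68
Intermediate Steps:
w(b) = -b/5 (w(b) = (-b)/5 = -b/5)
N(j) = -6*sqrt(j)/5 (N(j) = (-1/5*6)*sqrt(j) = -6*sqrt(j)/5)
(107 + 69)*N(2) = (107 + 69)*(-6*sqrt(2)/5) = 176*(-6*sqrt(2)/5) = -1056*sqrt(2)/5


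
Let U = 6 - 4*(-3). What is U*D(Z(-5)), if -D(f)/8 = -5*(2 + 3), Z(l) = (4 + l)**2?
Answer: 3600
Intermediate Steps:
U = 18 (U = 6 + 12 = 18)
D(f) = 200 (D(f) = -(-40)*(2 + 3) = -(-40)*5 = -8*(-25) = 200)
U*D(Z(-5)) = 18*200 = 3600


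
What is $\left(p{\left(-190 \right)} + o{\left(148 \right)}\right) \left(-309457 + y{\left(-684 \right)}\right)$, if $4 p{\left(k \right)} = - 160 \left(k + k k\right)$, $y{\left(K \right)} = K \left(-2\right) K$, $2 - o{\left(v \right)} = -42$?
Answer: $1788505964164$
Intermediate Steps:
$o{\left(v \right)} = 44$ ($o{\left(v \right)} = 2 - -42 = 2 + 42 = 44$)
$y{\left(K \right)} = - 2 K^{2}$ ($y{\left(K \right)} = - 2 K K = - 2 K^{2}$)
$p{\left(k \right)} = - 40 k - 40 k^{2}$ ($p{\left(k \right)} = \frac{\left(-160\right) \left(k + k k\right)}{4} = \frac{\left(-160\right) \left(k + k^{2}\right)}{4} = \frac{- 160 k - 160 k^{2}}{4} = - 40 k - 40 k^{2}$)
$\left(p{\left(-190 \right)} + o{\left(148 \right)}\right) \left(-309457 + y{\left(-684 \right)}\right) = \left(\left(-40\right) \left(-190\right) \left(1 - 190\right) + 44\right) \left(-309457 - 2 \left(-684\right)^{2}\right) = \left(\left(-40\right) \left(-190\right) \left(-189\right) + 44\right) \left(-309457 - 935712\right) = \left(-1436400 + 44\right) \left(-309457 - 935712\right) = \left(-1436356\right) \left(-1245169\right) = 1788505964164$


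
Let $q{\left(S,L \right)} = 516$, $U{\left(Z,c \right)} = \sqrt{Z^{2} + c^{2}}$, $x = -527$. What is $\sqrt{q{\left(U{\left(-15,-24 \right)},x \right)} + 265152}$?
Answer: $26 \sqrt{393} \approx 515.43$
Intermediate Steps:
$\sqrt{q{\left(U{\left(-15,-24 \right)},x \right)} + 265152} = \sqrt{516 + 265152} = \sqrt{265668} = 26 \sqrt{393}$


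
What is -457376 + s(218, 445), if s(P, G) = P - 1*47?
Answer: -457205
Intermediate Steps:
s(P, G) = -47 + P (s(P, G) = P - 47 = -47 + P)
-457376 + s(218, 445) = -457376 + (-47 + 218) = -457376 + 171 = -457205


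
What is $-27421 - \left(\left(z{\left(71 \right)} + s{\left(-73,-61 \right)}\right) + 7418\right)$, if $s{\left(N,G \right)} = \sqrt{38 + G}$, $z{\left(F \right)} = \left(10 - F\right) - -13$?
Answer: $-34791 - i \sqrt{23} \approx -34791.0 - 4.7958 i$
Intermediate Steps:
$z{\left(F \right)} = 23 - F$ ($z{\left(F \right)} = \left(10 - F\right) + 13 = 23 - F$)
$-27421 - \left(\left(z{\left(71 \right)} + s{\left(-73,-61 \right)}\right) + 7418\right) = -27421 - \left(\left(\left(23 - 71\right) + \sqrt{38 - 61}\right) + 7418\right) = -27421 - \left(\left(\left(23 - 71\right) + \sqrt{-23}\right) + 7418\right) = -27421 - \left(\left(-48 + i \sqrt{23}\right) + 7418\right) = -27421 - \left(7370 + i \sqrt{23}\right) = -34791 - i \sqrt{23}$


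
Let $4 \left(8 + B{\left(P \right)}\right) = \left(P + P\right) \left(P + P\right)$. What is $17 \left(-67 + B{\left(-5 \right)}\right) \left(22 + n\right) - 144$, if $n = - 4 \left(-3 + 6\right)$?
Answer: $-8644$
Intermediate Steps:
$B{\left(P \right)} = -8 + P^{2}$ ($B{\left(P \right)} = -8 + \frac{\left(P + P\right) \left(P + P\right)}{4} = -8 + \frac{2 P 2 P}{4} = -8 + \frac{4 P^{2}}{4} = -8 + P^{2}$)
$n = -12$ ($n = \left(-4\right) 3 = -12$)
$17 \left(-67 + B{\left(-5 \right)}\right) \left(22 + n\right) - 144 = 17 \left(-67 - \left(8 - \left(-5\right)^{2}\right)\right) \left(22 - 12\right) - 144 = 17 \left(-67 + \left(-8 + 25\right)\right) 10 - 144 = 17 \left(-67 + 17\right) 10 - 144 = 17 \left(\left(-50\right) 10\right) - 144 = 17 \left(-500\right) - 144 = -8500 - 144 = -8644$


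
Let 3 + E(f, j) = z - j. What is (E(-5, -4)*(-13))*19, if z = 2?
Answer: -741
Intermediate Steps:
E(f, j) = -1 - j (E(f, j) = -3 + (2 - j) = -1 - j)
(E(-5, -4)*(-13))*19 = ((-1 - 1*(-4))*(-13))*19 = ((-1 + 4)*(-13))*19 = (3*(-13))*19 = -39*19 = -741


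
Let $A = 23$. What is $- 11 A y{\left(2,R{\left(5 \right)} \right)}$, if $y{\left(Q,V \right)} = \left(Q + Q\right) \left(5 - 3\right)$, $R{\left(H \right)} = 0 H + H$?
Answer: $-2024$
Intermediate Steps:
$R{\left(H \right)} = H$ ($R{\left(H \right)} = 0 + H = H$)
$y{\left(Q,V \right)} = 4 Q$ ($y{\left(Q,V \right)} = 2 Q 2 = 4 Q$)
$- 11 A y{\left(2,R{\left(5 \right)} \right)} = \left(-11\right) 23 \cdot 4 \cdot 2 = \left(-253\right) 8 = -2024$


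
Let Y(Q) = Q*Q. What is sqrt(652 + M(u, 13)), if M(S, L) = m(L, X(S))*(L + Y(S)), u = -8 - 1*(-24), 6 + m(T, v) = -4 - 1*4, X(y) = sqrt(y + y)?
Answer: 3*I*sqrt(346) ≈ 55.803*I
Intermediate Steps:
X(y) = sqrt(2)*sqrt(y) (X(y) = sqrt(2*y) = sqrt(2)*sqrt(y))
m(T, v) = -14 (m(T, v) = -6 + (-4 - 1*4) = -6 + (-4 - 4) = -6 - 8 = -14)
Y(Q) = Q**2
u = 16 (u = -8 + 24 = 16)
M(S, L) = -14*L - 14*S**2 (M(S, L) = -14*(L + S**2) = -14*L - 14*S**2)
sqrt(652 + M(u, 13)) = sqrt(652 + (-14*13 - 14*16**2)) = sqrt(652 + (-182 - 14*256)) = sqrt(652 + (-182 - 3584)) = sqrt(652 - 3766) = sqrt(-3114) = 3*I*sqrt(346)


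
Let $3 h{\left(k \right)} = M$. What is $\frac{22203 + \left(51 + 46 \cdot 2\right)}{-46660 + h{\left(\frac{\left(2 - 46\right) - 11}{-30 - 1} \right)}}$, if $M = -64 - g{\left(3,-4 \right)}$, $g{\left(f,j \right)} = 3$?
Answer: $- \frac{67038}{140047} \approx -0.47868$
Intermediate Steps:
$M = -67$ ($M = -64 - 3 = -67$)
$h{\left(k \right)} = - \frac{67}{3}$ ($h{\left(k \right)} = \frac{1}{3} \left(-67\right) = - \frac{67}{3}$)
$\frac{22203 + \left(51 + 46 \cdot 2\right)}{-46660 + h{\left(\frac{\left(2 - 46\right) - 11}{-30 - 1} \right)}} = \frac{22203 + \left(51 + 46 \cdot 2\right)}{-46660 - \frac{67}{3}} = \frac{22203 + \left(51 + 92\right)}{- \frac{140047}{3}} = \left(22203 + 143\right) \left(- \frac{3}{140047}\right) = 22346 \left(- \frac{3}{140047}\right) = - \frac{67038}{140047}$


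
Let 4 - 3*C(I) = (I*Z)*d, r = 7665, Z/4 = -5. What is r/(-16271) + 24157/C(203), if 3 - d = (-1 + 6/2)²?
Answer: -403421627/21998392 ≈ -18.339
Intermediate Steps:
Z = -20 (Z = 4*(-5) = -20)
d = -1 (d = 3 - (-1 + 6/2)² = 3 - (-1 + 6*(½))² = 3 - (-1 + 3)² = 3 - 1*2² = 3 - 1*4 = 3 - 4 = -1)
C(I) = 4/3 - 20*I/3 (C(I) = 4/3 - I*(-20)*(-1)/3 = 4/3 - (-20*I)*(-1)/3 = 4/3 - 20*I/3)
r/(-16271) + 24157/C(203) = 7665/(-16271) + 24157/(4/3 - 20/3*203) = 7665*(-1/16271) + 24157/(4/3 - 4060/3) = -7665/16271 + 24157/(-1352) = -7665/16271 + 24157*(-1/1352) = -7665/16271 - 24157/1352 = -403421627/21998392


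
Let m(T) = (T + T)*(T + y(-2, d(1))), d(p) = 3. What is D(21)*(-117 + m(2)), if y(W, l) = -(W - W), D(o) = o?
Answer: -2289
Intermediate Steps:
y(W, l) = 0 (y(W, l) = -1*0 = 0)
m(T) = 2*T**2 (m(T) = (T + T)*(T + 0) = (2*T)*T = 2*T**2)
D(21)*(-117 + m(2)) = 21*(-117 + 2*2**2) = 21*(-117 + 2*4) = 21*(-117 + 8) = 21*(-109) = -2289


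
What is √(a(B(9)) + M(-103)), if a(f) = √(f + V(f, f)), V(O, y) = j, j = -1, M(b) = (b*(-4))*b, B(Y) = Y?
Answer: √(-42436 + 2*√2) ≈ 205.99*I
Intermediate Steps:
M(b) = -4*b² (M(b) = (-4*b)*b = -4*b²)
V(O, y) = -1
a(f) = √(-1 + f) (a(f) = √(f - 1) = √(-1 + f))
√(a(B(9)) + M(-103)) = √(√(-1 + 9) - 4*(-103)²) = √(√8 - 4*10609) = √(2*√2 - 42436) = √(-42436 + 2*√2)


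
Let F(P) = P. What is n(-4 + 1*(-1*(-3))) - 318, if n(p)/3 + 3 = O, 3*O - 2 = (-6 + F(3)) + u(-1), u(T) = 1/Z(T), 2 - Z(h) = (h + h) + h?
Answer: -1639/5 ≈ -327.80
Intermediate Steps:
Z(h) = 2 - 3*h (Z(h) = 2 - ((h + h) + h) = 2 - (2*h + h) = 2 - 3*h)
u(T) = 1/(2 - 3*T)
O = -4/15 (O = ⅔ + ((-6 + 3) - 1/(-2 + 3*(-1)))/3 = ⅔ + (-3 - 1/(-2 - 3))/3 = ⅔ + (-3 - 1/(-5))/3 = ⅔ + (-3 - 1*(-⅕))/3 = ⅔ + (-3 + ⅕)/3 = ⅔ + (⅓)*(-14/5) = ⅔ - 14/15 = -4/15 ≈ -0.26667)
n(p) = -49/5 (n(p) = -9 + 3*(-4/15) = -9 - ⅘ = -49/5)
n(-4 + 1*(-1*(-3))) - 318 = -49/5 - 318 = -1639/5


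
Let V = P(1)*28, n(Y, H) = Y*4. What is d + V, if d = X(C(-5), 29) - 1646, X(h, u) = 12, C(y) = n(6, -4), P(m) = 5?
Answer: -1494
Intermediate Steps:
n(Y, H) = 4*Y
C(y) = 24 (C(y) = 4*6 = 24)
d = -1634 (d = 12 - 1646 = -1634)
V = 140 (V = 5*28 = 140)
d + V = -1634 + 140 = -1494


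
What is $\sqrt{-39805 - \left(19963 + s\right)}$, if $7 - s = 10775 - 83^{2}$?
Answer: $i \sqrt{55889} \approx 236.41 i$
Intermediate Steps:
$s = -3879$ ($s = 7 - \left(10775 - 83^{2}\right) = 7 - \left(10775 - 6889\right) = 7 - 3886 = -3879$)
$\sqrt{-39805 - \left(19963 + s\right)} = \sqrt{-39805 - 16084} = \sqrt{-55889} = i \sqrt{55889}$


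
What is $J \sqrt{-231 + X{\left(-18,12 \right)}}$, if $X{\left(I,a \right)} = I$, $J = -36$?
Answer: $- 36 i \sqrt{249} \approx - 568.07 i$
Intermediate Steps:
$J \sqrt{-231 + X{\left(-18,12 \right)}} = - 36 \sqrt{-231 - 18} = - 36 \sqrt{-249} = - 36 i \sqrt{249}$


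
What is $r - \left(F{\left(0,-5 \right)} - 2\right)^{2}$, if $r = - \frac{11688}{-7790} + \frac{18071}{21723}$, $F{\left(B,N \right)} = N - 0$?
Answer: $- \frac{3948607408}{84611085} \approx -46.668$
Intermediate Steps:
$F{\left(B,N \right)} = N$ ($F{\left(B,N \right)} = N + 0 = N$)
$r = \frac{197335757}{84611085}$ ($r = \left(-11688\right) \left(- \frac{1}{7790}\right) + 18071 \cdot \frac{1}{21723} = \frac{5844}{3895} + \frac{18071}{21723} = \frac{197335757}{84611085} \approx 2.3323$)
$r - \left(F{\left(0,-5 \right)} - 2\right)^{2} = \frac{197335757}{84611085} - \left(-5 - 2\right)^{2} = \frac{197335757}{84611085} - \left(-7\right)^{2} = \frac{197335757}{84611085} - 49 = - \frac{3948607408}{84611085}$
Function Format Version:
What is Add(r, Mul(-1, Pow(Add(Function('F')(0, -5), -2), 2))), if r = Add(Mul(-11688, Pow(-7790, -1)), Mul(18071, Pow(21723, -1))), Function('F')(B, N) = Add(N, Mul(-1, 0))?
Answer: Rational(-3948607408, 84611085) ≈ -46.668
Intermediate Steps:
Function('F')(B, N) = N (Function('F')(B, N) = Add(N, 0) = N)
r = Rational(197335757, 84611085) (r = Add(Mul(-11688, Rational(-1, 7790)), Mul(18071, Rational(1, 21723))) = Add(Rational(5844, 3895), Rational(18071, 21723)) = Rational(197335757, 84611085) ≈ 2.3323)
Add(r, Mul(-1, Pow(Add(Function('F')(0, -5), -2), 2))) = Add(Rational(197335757, 84611085), Mul(-1, Pow(Add(-5, -2), 2))) = Add(Rational(197335757, 84611085), Mul(-1, Pow(-7, 2))) = Add(Rational(197335757, 84611085), Mul(-1, 49)) = Add(Rational(197335757, 84611085), -49) = Rational(-3948607408, 84611085)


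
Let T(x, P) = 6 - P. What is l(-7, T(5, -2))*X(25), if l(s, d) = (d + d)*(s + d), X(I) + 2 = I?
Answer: 368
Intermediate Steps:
X(I) = -2 + I
l(s, d) = 2*d*(d + s) (l(s, d) = (2*d)*(d + s) = 2*d*(d + s))
l(-7, T(5, -2))*X(25) = (2*(6 - 1*(-2))*((6 - 1*(-2)) - 7))*(-2 + 25) = (2*(6 + 2)*((6 + 2) - 7))*23 = (2*8*(8 - 7))*23 = (2*8*1)*23 = 16*23 = 368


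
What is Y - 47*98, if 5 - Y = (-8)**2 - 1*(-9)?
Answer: -4674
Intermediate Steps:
Y = -68 (Y = 5 - ((-8)**2 - 1*(-9)) = 5 - (64 + 9) = 5 - 1*73 = 5 - 73 = -68)
Y - 47*98 = -68 - 47*98 = -68 - 4606 = -4674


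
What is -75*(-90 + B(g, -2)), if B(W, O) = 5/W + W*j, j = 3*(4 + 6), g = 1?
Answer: 4125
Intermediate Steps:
j = 30 (j = 3*10 = 30)
B(W, O) = 5/W + 30*W (B(W, O) = 5/W + W*30 = 5/W + 30*W)
-75*(-90 + B(g, -2)) = -75*(-90 + (5/1 + 30*1)) = -75*(-90 + (5*1 + 30)) = -75*(-90 + (5 + 30)) = -75*(-90 + 35) = -75*(-55) = 4125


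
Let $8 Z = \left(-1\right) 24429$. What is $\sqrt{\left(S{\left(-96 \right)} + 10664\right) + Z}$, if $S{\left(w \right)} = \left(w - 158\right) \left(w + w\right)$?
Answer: $\frac{\sqrt{902054}}{4} \approx 237.44$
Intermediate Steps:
$S{\left(w \right)} = 2 w \left(-158 + w\right)$ ($S{\left(w \right)} = \left(-158 + w\right) 2 w = 2 w \left(-158 + w\right)$)
$Z = - \frac{24429}{8}$ ($Z = \frac{\left(-1\right) 24429}{8} = \frac{1}{8} \left(-24429\right) = - \frac{24429}{8} \approx -3053.6$)
$\sqrt{\left(S{\left(-96 \right)} + 10664\right) + Z} = \sqrt{\left(2 \left(-96\right) \left(-158 - 96\right) + 10664\right) - \frac{24429}{8}} = \sqrt{\left(2 \left(-96\right) \left(-254\right) + 10664\right) - \frac{24429}{8}} = \sqrt{\left(48768 + 10664\right) - \frac{24429}{8}} = \sqrt{59432 - \frac{24429}{8}} = \sqrt{\frac{451027}{8}} = \frac{\sqrt{902054}}{4}$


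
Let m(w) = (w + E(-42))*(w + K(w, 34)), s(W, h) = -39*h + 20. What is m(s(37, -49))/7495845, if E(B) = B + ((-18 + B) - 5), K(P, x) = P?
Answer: 2348096/2498615 ≈ 0.93976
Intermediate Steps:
E(B) = -23 + 2*B (E(B) = B + (-23 + B) = -23 + 2*B)
s(W, h) = 20 - 39*h
m(w) = 2*w*(-107 + w) (m(w) = (w + (-23 + 2*(-42)))*(w + w) = (w + (-23 - 84))*(2*w) = (w - 107)*(2*w) = (-107 + w)*(2*w) = 2*w*(-107 + w))
m(s(37, -49))/7495845 = (2*(20 - 39*(-49))*(-107 + (20 - 39*(-49))))/7495845 = (2*(20 + 1911)*(-107 + (20 + 1911)))*(1/7495845) = (2*1931*(-107 + 1931))*(1/7495845) = (2*1931*1824)*(1/7495845) = 7044288*(1/7495845) = 2348096/2498615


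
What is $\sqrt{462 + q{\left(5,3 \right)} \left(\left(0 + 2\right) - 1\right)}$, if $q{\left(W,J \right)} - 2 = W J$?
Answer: $\sqrt{479} \approx 21.886$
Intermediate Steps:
$q{\left(W,J \right)} = 2 + J W$ ($q{\left(W,J \right)} = 2 + W J = 2 + J W$)
$\sqrt{462 + q{\left(5,3 \right)} \left(\left(0 + 2\right) - 1\right)} = \sqrt{462 + \left(2 + 3 \cdot 5\right) \left(\left(0 + 2\right) - 1\right)} = \sqrt{462 + \left(2 + 15\right) \left(2 - 1\right)} = \sqrt{462 + 17 \cdot 1} = \sqrt{462 + 17} = \sqrt{479}$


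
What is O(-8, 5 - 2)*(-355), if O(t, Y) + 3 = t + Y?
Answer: 2840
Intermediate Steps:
O(t, Y) = -3 + Y + t (O(t, Y) = -3 + (t + Y) = -3 + (Y + t) = -3 + Y + t)
O(-8, 5 - 2)*(-355) = (-3 + (5 - 2) - 8)*(-355) = (-3 + 3 - 8)*(-355) = -8*(-355) = 2840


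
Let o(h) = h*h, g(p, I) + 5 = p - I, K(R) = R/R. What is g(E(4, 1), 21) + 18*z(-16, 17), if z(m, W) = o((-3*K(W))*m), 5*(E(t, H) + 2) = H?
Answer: 207221/5 ≈ 41444.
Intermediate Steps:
E(t, H) = -2 + H/5
K(R) = 1
g(p, I) = -5 + p - I (g(p, I) = -5 + (p - I) = -5 + p - I)
o(h) = h²
z(m, W) = 9*m² (z(m, W) = ((-3*1)*m)² = (-3*m)² = 9*m²)
g(E(4, 1), 21) + 18*z(-16, 17) = (-5 + (-2 + (⅕)*1) - 1*21) + 18*(9*(-16)²) = (-5 + (-2 + ⅕) - 21) + 18*(9*256) = (-5 - 9/5 - 21) + 18*2304 = -139/5 + 41472 = 207221/5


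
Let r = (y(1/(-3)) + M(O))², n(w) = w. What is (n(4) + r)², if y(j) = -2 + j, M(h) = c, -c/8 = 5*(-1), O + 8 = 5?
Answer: 163968025/81 ≈ 2.0243e+6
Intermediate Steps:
O = -3 (O = -8 + 5 = -3)
c = 40 (c = -40*(-1) = -8*(-5) = 40)
M(h) = 40
r = 12769/9 (r = ((-2 + 1/(-3)) + 40)² = ((-2 - ⅓) + 40)² = (-7/3 + 40)² = (113/3)² = 12769/9 ≈ 1418.8)
(n(4) + r)² = (4 + 12769/9)² = (12805/9)² = 163968025/81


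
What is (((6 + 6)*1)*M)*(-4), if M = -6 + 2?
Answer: 192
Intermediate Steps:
M = -4
(((6 + 6)*1)*M)*(-4) = (((6 + 6)*1)*(-4))*(-4) = ((12*1)*(-4))*(-4) = (12*(-4))*(-4) = -48*(-4) = 192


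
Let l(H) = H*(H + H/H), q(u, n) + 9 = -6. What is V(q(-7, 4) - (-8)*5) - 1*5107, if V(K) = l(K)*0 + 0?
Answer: -5107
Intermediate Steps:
q(u, n) = -15 (q(u, n) = -9 - 6 = -15)
l(H) = H*(1 + H) (l(H) = H*(H + 1) = H*(1 + H))
V(K) = 0 (V(K) = (K*(1 + K))*0 + 0 = 0 + 0 = 0)
V(q(-7, 4) - (-8)*5) - 1*5107 = 0 - 1*5107 = 0 - 5107 = -5107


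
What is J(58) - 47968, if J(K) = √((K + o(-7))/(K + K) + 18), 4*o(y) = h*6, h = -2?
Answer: -47968 + √62147/58 ≈ -47964.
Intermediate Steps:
o(y) = -3 (o(y) = (-2*6)/4 = (¼)*(-12) = -3)
J(K) = √(18 + (-3 + K)/(2*K)) (J(K) = √((K - 3)/(K + K) + 18) = √((-3 + K)/((2*K)) + 18) = √((-3 + K)*(1/(2*K)) + 18) = √((-3 + K)/(2*K) + 18) = √(18 + (-3 + K)/(2*K)))
J(58) - 47968 = √(74 - 6/58)/2 - 47968 = √(74 - 6*1/58)/2 - 47968 = √(74 - 3/29)/2 - 47968 = √(2143/29)/2 - 47968 = (√62147/29)/2 - 47968 = √62147/58 - 47968 = -47968 + √62147/58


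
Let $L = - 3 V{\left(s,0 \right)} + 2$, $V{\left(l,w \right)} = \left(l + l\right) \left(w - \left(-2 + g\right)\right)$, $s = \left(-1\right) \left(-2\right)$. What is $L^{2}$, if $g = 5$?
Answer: $1444$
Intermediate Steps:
$s = 2$
$V{\left(l,w \right)} = 2 l \left(-3 + w\right)$ ($V{\left(l,w \right)} = \left(l + l\right) \left(w + \left(2 - 5\right)\right) = 2 l \left(w + \left(2 - 5\right)\right) = 2 l \left(w - 3\right) = 2 l \left(-3 + w\right)$)
$L = 38$ ($L = - 3 \cdot 2 \cdot 2 \left(-3 + 0\right) + 2 = - 3 \cdot 2 \cdot 2 \left(-3\right) + 2 = \left(-3\right) \left(-12\right) + 2 = 36 + 2 = 38$)
$L^{2} = 38^{2} = 1444$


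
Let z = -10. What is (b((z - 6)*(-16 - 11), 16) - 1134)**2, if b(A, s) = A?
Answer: 492804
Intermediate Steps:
(b((z - 6)*(-16 - 11), 16) - 1134)**2 = ((-10 - 6)*(-16 - 11) - 1134)**2 = (-16*(-27) - 1134)**2 = (432 - 1134)**2 = (-702)**2 = 492804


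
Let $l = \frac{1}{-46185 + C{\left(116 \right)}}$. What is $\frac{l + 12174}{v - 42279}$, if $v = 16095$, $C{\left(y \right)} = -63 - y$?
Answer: $- \frac{564435335}{1213994976} \approx -0.46494$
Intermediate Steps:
$l = - \frac{1}{46364}$ ($l = \frac{1}{-46185 - 179} = \frac{1}{-46364} = - \frac{1}{46364} \approx -2.1568 \cdot 10^{-5}$)
$\frac{l + 12174}{v - 42279} = \frac{- \frac{1}{46364} + 12174}{16095 - 42279} = \frac{564435335}{46364 \left(-26184\right)} = \frac{564435335}{46364} \left(- \frac{1}{26184}\right) = - \frac{564435335}{1213994976}$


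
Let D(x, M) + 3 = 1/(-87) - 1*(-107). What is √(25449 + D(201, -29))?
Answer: √193410570/87 ≈ 159.85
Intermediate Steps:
D(x, M) = 9047/87 (D(x, M) = -3 + (1/(-87) - 1*(-107)) = -3 + (-1/87 + 107) = -3 + 9308/87 = 9047/87)
√(25449 + D(201, -29)) = √(25449 + 9047/87) = √(2223110/87) = √193410570/87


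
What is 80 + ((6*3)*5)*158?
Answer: 14300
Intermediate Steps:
80 + ((6*3)*5)*158 = 80 + (18*5)*158 = 80 + 90*158 = 80 + 14220 = 14300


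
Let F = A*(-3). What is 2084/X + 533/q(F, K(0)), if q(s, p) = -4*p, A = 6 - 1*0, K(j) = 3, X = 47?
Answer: -43/564 ≈ -0.076241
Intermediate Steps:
A = 6 (A = 6 + 0 = 6)
F = -18 (F = 6*(-3) = -18)
2084/X + 533/q(F, K(0)) = 2084/47 + 533/((-4*3)) = 2084*(1/47) + 533/(-12) = 2084/47 + 533*(-1/12) = 2084/47 - 533/12 = -43/564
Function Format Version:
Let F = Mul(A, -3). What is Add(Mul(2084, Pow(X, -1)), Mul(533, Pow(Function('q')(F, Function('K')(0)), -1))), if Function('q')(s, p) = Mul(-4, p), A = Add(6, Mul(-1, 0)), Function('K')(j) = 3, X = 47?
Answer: Rational(-43, 564) ≈ -0.076241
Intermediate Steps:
A = 6 (A = Add(6, 0) = 6)
F = -18 (F = Mul(6, -3) = -18)
Add(Mul(2084, Pow(X, -1)), Mul(533, Pow(Function('q')(F, Function('K')(0)), -1))) = Add(Mul(2084, Pow(47, -1)), Mul(533, Pow(Mul(-4, 3), -1))) = Add(Mul(2084, Rational(1, 47)), Mul(533, Pow(-12, -1))) = Add(Rational(2084, 47), Mul(533, Rational(-1, 12))) = Add(Rational(2084, 47), Rational(-533, 12)) = Rational(-43, 564)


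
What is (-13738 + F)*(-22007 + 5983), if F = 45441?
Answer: -508008872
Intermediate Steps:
(-13738 + F)*(-22007 + 5983) = (-13738 + 45441)*(-22007 + 5983) = 31703*(-16024) = -508008872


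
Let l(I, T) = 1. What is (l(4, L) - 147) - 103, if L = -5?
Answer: -249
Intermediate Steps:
(l(4, L) - 147) - 103 = (1 - 147) - 103 = -146 - 103 = -249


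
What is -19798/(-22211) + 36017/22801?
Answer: 65862515/26654369 ≈ 2.4710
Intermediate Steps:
-19798/(-22211) + 36017/22801 = -19798*(-1/22211) + 36017*(1/22801) = 1042/1169 + 36017/22801 = 65862515/26654369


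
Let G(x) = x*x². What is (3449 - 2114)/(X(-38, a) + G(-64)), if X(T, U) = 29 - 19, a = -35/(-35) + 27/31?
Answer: -445/87378 ≈ -0.0050928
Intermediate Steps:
G(x) = x³
a = 58/31 (a = -35*(-1/35) + 27*(1/31) = 1 + 27/31 = 58/31 ≈ 1.8710)
X(T, U) = 10
(3449 - 2114)/(X(-38, a) + G(-64)) = (3449 - 2114)/(10 + (-64)³) = 1335/(10 - 262144) = 1335/(-262134) = 1335*(-1/262134) = -445/87378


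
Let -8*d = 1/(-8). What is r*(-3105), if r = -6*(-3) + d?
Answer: -3580065/64 ≈ -55939.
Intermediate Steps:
d = 1/64 (d = -1/(8*(-8)) = -(-1)/(8*8) = -⅛*(-⅛) = 1/64 ≈ 0.015625)
r = 1153/64 (r = -6*(-3) + 1/64 = 18 + 1/64 = 1153/64 ≈ 18.016)
r*(-3105) = (1153/64)*(-3105) = -3580065/64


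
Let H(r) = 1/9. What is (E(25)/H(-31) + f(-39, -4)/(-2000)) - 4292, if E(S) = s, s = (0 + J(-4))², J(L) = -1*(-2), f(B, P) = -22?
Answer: -4255989/1000 ≈ -4256.0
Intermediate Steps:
H(r) = ⅑
J(L) = 2
s = 4 (s = (0 + 2)² = 2² = 4)
E(S) = 4
(E(25)/H(-31) + f(-39, -4)/(-2000)) - 4292 = (4/(⅑) - 22/(-2000)) - 4292 = (4*9 - 22*(-1/2000)) - 4292 = (36 + 11/1000) - 4292 = 36011/1000 - 4292 = -4255989/1000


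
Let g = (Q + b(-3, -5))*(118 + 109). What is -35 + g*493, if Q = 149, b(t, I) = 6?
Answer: 17346170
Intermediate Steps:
g = 35185 (g = (149 + 6)*(118 + 109) = 155*227 = 35185)
-35 + g*493 = -35 + 35185*493 = -35 + 17346205 = 17346170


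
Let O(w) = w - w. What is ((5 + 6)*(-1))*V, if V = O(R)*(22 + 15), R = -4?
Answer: 0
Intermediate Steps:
O(w) = 0
V = 0 (V = 0*(22 + 15) = 0*37 = 0)
((5 + 6)*(-1))*V = ((5 + 6)*(-1))*0 = (11*(-1))*0 = -11*0 = 0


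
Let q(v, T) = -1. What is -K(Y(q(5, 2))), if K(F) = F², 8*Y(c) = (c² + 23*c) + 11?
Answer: -121/64 ≈ -1.8906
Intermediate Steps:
Y(c) = 11/8 + c²/8 + 23*c/8 (Y(c) = ((c² + 23*c) + 11)/8 = (11 + c² + 23*c)/8 = 11/8 + c²/8 + 23*c/8)
-K(Y(q(5, 2))) = -(11/8 + (⅛)*(-1)² + (23/8)*(-1))² = -(11/8 + (⅛)*1 - 23/8)² = -(11/8 + ⅛ - 23/8)² = -(-11/8)² = -1*121/64 = -121/64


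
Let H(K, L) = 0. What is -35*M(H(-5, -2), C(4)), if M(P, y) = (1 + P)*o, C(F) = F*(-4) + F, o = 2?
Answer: -70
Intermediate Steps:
C(F) = -3*F (C(F) = -4*F + F = -3*F)
M(P, y) = 2 + 2*P (M(P, y) = (1 + P)*2 = 2 + 2*P)
-35*M(H(-5, -2), C(4)) = -35*(2 + 2*0) = -35*(2 + 0) = -35*2 = -70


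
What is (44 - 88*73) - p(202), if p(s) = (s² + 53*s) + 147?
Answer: -58037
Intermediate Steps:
p(s) = 147 + s² + 53*s
(44 - 88*73) - p(202) = (44 - 88*73) - (147 + 202² + 53*202) = (44 - 6424) - (147 + 40804 + 10706) = -6380 - 1*51657 = -6380 - 51657 = -58037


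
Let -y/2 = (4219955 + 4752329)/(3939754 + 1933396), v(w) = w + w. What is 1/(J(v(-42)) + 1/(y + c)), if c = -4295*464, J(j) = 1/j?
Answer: -61448630861982/731562153823 ≈ -83.996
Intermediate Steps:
v(w) = 2*w
y = -8972284/2936575 (y = -2*(4219955 + 4752329)/(3939754 + 1933396) = -17944568/5873150 = -2*4486142/2936575 = -8972284/2936575 ≈ -3.0554)
c = -1992880
1/(J(v(-42)) + 1/(y + c)) = 1/(1/(2*(-42)) + 1/(-8972284/2936575 - 1992880)) = 1/(1/(-84) + 1/(-5852250558284/2936575)) = 1/(-1/84 - 2936575/5852250558284) = 1/(-731562153823/61448630861982) = -61448630861982/731562153823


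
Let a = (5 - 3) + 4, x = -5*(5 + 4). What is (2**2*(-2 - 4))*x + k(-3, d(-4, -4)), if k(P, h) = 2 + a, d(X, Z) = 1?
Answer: 1088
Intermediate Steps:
x = -45 (x = -5*9 = -45)
a = 6 (a = 2 + 4 = 6)
k(P, h) = 8 (k(P, h) = 2 + 6 = 8)
(2**2*(-2 - 4))*x + k(-3, d(-4, -4)) = (2**2*(-2 - 4))*(-45) + 8 = (4*(-6))*(-45) + 8 = -24*(-45) + 8 = 1080 + 8 = 1088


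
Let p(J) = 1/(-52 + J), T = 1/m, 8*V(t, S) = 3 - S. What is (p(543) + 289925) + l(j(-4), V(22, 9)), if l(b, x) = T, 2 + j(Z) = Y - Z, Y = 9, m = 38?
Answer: 5409421179/18658 ≈ 2.8993e+5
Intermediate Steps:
V(t, S) = 3/8 - S/8 (V(t, S) = (3 - S)/8 = 3/8 - S/8)
T = 1/38 ≈ 0.026316
j(Z) = 7 - Z (j(Z) = -2 + (9 - Z) = 7 - Z)
l(b, x) = 1/38
(p(543) + 289925) + l(j(-4), V(22, 9)) = (1/(-52 + 543) + 289925) + 1/38 = (1/491 + 289925) + 1/38 = 142353176/491 + 1/38 = 5409421179/18658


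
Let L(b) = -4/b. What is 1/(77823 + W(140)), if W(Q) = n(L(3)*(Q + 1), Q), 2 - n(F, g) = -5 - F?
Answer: 1/77642 ≈ 1.2880e-5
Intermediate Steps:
n(F, g) = 7 + F (n(F, g) = 2 - (-5 - F) = 2 + (5 + F) = 7 + F)
W(Q) = 17/3 - 4*Q/3 (W(Q) = 7 + (-4/3)*(Q + 1) = 7 + (-4*⅓)*(1 + Q) = 7 - 4*(1 + Q)/3 = 7 + (-4/3 - 4*Q/3) = 17/3 - 4*Q/3)
1/(77823 + W(140)) = 1/(77823 + (17/3 - 4/3*140)) = 1/(77823 + (17/3 - 560/3)) = 1/(77823 - 181) = 1/77642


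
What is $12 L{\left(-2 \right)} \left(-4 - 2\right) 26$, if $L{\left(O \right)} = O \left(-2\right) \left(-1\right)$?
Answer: $7488$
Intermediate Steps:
$L{\left(O \right)} = 2 O$ ($L{\left(O \right)} = - 2 O \left(-1\right) = 2 O$)
$12 L{\left(-2 \right)} \left(-4 - 2\right) 26 = 12 \cdot 2 \left(-2\right) \left(-4 - 2\right) 26 = 12 \left(\left(-4\right) \left(-6\right)\right) 26 = 12 \cdot 24 \cdot 26 = 288 \cdot 26 = 7488$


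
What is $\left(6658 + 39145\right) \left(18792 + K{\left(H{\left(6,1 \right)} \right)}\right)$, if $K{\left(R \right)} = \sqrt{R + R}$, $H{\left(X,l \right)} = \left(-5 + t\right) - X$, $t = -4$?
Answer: $860729976 + 45803 i \sqrt{30} \approx 8.6073 \cdot 10^{8} + 2.5087 \cdot 10^{5} i$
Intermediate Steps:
$H{\left(X,l \right)} = -9 - X$ ($H{\left(X,l \right)} = \left(-5 - 4\right) - X = -9 - X$)
$K{\left(R \right)} = \sqrt{2} \sqrt{R}$ ($K{\left(R \right)} = \sqrt{2 R} = \sqrt{2} \sqrt{R}$)
$\left(6658 + 39145\right) \left(18792 + K{\left(H{\left(6,1 \right)} \right)}\right) = \left(6658 + 39145\right) \left(18792 + \sqrt{2} \sqrt{-9 - 6}\right) = 45803 \left(18792 + \sqrt{2} \sqrt{-9 - 6}\right) = 45803 \left(18792 + \sqrt{2} \sqrt{-15}\right) = 45803 \left(18792 + \sqrt{2} i \sqrt{15}\right) = 45803 \left(18792 + i \sqrt{30}\right) = 860729976 + 45803 i \sqrt{30}$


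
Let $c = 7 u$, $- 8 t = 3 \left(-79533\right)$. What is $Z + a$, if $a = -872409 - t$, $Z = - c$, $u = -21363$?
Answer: $- \frac{6021543}{8} \approx -7.5269 \cdot 10^{5}$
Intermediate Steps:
$t = \frac{238599}{8}$ ($t = - \frac{3 \left(-79533\right)}{8} = \left(- \frac{1}{8}\right) \left(-238599\right) = \frac{238599}{8} \approx 29825.0$)
$c = -149541$ ($c = 7 \left(-21363\right) = -149541$)
$Z = 149541$ ($Z = \left(-1\right) \left(-149541\right) = 149541$)
$a = - \frac{7217871}{8}$ ($a = -872409 - \frac{238599}{8} = - \frac{7217871}{8} \approx -9.0223 \cdot 10^{5}$)
$Z + a = 149541 - \frac{7217871}{8} = - \frac{6021543}{8}$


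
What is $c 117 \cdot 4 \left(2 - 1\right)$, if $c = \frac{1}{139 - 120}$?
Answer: $\frac{468}{19} \approx 24.632$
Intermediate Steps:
$c = \frac{1}{19} \approx 0.052632$
$c 117 \cdot 4 \left(2 - 1\right) = \frac{1}{19} \cdot 117 \cdot 4 \left(2 - 1\right) = \frac{117 \cdot 4 \cdot 1}{19} = \frac{117}{19} \cdot 4 = \frac{468}{19}$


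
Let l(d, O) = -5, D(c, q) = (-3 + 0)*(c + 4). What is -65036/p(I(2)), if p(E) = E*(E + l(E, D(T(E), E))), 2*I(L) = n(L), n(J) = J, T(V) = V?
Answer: 16259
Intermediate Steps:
D(c, q) = -12 - 3*c (D(c, q) = -3*(4 + c) = -12 - 3*c)
I(L) = L/2
p(E) = E*(-5 + E) (p(E) = E*(E - 5) = E*(-5 + E))
-65036/p(I(2)) = -65036/(-5 + (½)*2) = -65036/(-5 + 1) = -65036/(1*(-4)) = -65036/(-4) = -65036*(-¼) = 16259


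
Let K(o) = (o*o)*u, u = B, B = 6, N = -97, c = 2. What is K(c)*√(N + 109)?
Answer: 48*√3 ≈ 83.138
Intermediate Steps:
u = 6
K(o) = 6*o² (K(o) = (o*o)*6 = o²*6 = 6*o²)
K(c)*√(N + 109) = (6*2²)*√(-97 + 109) = (6*4)*√12 = 24*(2*√3) = 48*√3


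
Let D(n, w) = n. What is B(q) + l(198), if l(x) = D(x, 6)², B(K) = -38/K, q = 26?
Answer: 509633/13 ≈ 39203.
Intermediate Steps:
l(x) = x²
B(q) + l(198) = -38/26 + 198² = -38*1/26 + 39204 = -19/13 + 39204 = 509633/13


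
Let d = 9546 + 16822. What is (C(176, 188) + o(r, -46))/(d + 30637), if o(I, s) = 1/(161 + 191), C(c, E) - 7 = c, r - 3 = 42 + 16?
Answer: 64417/20065760 ≈ 0.0032103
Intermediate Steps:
r = 61 (r = 3 + (42 + 16) = 3 + 58 = 61)
C(c, E) = 7 + c
d = 26368
o(I, s) = 1/352
(C(176, 188) + o(r, -46))/(d + 30637) = ((7 + 176) + 1/352)/(26368 + 30637) = (183 + 1/352)/57005 = (64417/352)*(1/57005) = 64417/20065760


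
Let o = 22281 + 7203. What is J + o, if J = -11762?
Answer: 17722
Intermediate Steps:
o = 29484
J + o = -11762 + 29484 = 17722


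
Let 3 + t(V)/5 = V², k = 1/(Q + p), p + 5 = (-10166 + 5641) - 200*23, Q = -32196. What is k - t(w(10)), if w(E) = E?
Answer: -20043111/41326 ≈ -485.00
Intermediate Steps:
p = -9130 (p = -5 + ((-10166 + 5641) - 200*23) = -5 + (-4525 - 4600) = -5 - 9125 = -9130)
k = -1/41326 (k = 1/(-32196 - 9130) = 1/(-41326) = -1/41326 ≈ -2.4198e-5)
t(V) = -15 + 5*V²
k - t(w(10)) = -1/41326 - (-15 + 5*10²) = -1/41326 - (-15 + 5*100) = -1/41326 - (-15 + 500) = -1/41326 - 1*485 = -1/41326 - 485 = -20043111/41326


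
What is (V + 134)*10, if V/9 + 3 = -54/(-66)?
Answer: 12580/11 ≈ 1143.6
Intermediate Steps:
V = -216/11 (V = -27 + 9*(-54/(-66)) = -27 + 9*(-54*(-1/66)) = -27 + 9*(9/11) = -27 + 81/11 = -216/11 ≈ -19.636)
(V + 134)*10 = (-216/11 + 134)*10 = (1258/11)*10 = 12580/11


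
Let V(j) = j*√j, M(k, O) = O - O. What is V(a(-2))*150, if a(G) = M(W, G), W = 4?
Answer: 0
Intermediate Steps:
M(k, O) = 0
a(G) = 0
V(j) = j^(3/2)
V(a(-2))*150 = 0^(3/2)*150 = 0*150 = 0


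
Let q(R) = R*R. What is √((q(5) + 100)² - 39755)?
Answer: I*√24130 ≈ 155.34*I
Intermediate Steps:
q(R) = R²
√((q(5) + 100)² - 39755) = √((5² + 100)² - 39755) = √((25 + 100)² - 39755) = √(125² - 39755) = √(15625 - 39755) = √(-24130) = I*√24130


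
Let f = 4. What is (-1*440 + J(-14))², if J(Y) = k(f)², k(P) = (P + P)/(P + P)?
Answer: 192721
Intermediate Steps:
k(P) = 1 (k(P) = (2*P)/((2*P)) = (2*P)*(1/(2*P)) = 1)
J(Y) = 1 (J(Y) = 1² = 1)
(-1*440 + J(-14))² = (-1*440 + 1)² = (-440 + 1)² = (-439)² = 192721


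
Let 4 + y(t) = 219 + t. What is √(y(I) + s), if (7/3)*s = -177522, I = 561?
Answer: I*√3689938/7 ≈ 274.42*I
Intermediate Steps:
s = -532566/7 (s = (3/7)*(-177522) = -532566/7 ≈ -76081.)
y(t) = 215 + t (y(t) = -4 + (219 + t) = 215 + t)
√(y(I) + s) = √((215 + 561) - 532566/7) = √(776 - 532566/7) = √(-527134/7) = I*√3689938/7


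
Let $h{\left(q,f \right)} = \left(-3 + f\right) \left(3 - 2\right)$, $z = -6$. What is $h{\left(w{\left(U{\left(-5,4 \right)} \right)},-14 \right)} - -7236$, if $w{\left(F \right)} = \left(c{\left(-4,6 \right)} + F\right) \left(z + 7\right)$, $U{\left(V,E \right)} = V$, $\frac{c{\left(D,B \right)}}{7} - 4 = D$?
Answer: $7219$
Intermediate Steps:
$c{\left(D,B \right)} = 28 + 7 D$
$w{\left(F \right)} = F$ ($w{\left(F \right)} = \left(\left(28 + 7 \left(-4\right)\right) + F\right) \left(-6 + 7\right) = \left(\left(28 - 28\right) + F\right) 1 = \left(0 + F\right) 1 = F 1 = F$)
$h{\left(q,f \right)} = -3 + f$ ($h{\left(q,f \right)} = \left(-3 + f\right) 1 = -3 + f$)
$h{\left(w{\left(U{\left(-5,4 \right)} \right)},-14 \right)} - -7236 = \left(-3 - 14\right) - -7236 = -17 + 7236 = 7219$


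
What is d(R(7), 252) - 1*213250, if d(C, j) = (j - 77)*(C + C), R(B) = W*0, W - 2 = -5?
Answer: -213250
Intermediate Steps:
W = -3 (W = 2 - 5 = -3)
R(B) = 0 (R(B) = -3*0 = 0)
d(C, j) = 2*C*(-77 + j) (d(C, j) = (-77 + j)*(2*C) = 2*C*(-77 + j))
d(R(7), 252) - 1*213250 = 2*0*(-77 + 252) - 1*213250 = 2*0*175 - 213250 = 0 - 213250 = -213250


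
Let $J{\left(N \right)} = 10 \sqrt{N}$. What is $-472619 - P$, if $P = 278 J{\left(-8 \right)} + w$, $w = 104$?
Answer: $-472723 - 5560 i \sqrt{2} \approx -4.7272 \cdot 10^{5} - 7863.0 i$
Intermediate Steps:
$P = 104 + 5560 i \sqrt{2}$ ($P = 278 \cdot 10 \sqrt{-8} + 104 = 278 \cdot 10 \cdot 2 i \sqrt{2} + 104 = 278 \cdot 20 i \sqrt{2} + 104 = 5560 i \sqrt{2} + 104 = 104 + 5560 i \sqrt{2} \approx 104.0 + 7863.0 i$)
$-472619 - P = -472619 - \left(104 + 5560 i \sqrt{2}\right) = -472723 - 5560 i \sqrt{2}$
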